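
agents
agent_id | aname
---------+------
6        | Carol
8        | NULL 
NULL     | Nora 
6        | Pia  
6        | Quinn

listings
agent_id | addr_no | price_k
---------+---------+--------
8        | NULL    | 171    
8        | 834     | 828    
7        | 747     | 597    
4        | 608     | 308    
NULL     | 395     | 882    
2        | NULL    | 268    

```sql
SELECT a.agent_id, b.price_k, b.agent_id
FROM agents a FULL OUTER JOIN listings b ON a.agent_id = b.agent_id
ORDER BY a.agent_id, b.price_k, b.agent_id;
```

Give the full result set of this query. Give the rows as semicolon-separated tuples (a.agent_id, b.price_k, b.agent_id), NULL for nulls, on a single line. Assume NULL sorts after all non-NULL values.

(6, NULL, NULL); (6, NULL, NULL); (6, NULL, NULL); (8, 171, 8); (8, 828, 8); (NULL, 268, 2); (NULL, 308, 4); (NULL, 597, 7); (NULL, 882, NULL); (NULL, NULL, NULL)

FULL OUTER JOIN keeps every row from both sides; unmatched rows get NULL for the other side's columns.
Matching on a.agent_id = b.agent_id. A NULL in a compared column never satisfies the condition.
- a row (agent_id=6): no match → kept, b columns NULL.
- a row (agent_id=8): matches 2 b row(s) → 2 output row(s).
- a row (agent_id=NULL): no match → kept, b columns NULL.
- a row (agent_id=6): no match → kept, b columns NULL.
- a row (agent_id=6): no match → kept, b columns NULL.
- plus 4 unmatched b row(s), each kept with NULL a columns.
After projecting and ordering:
a.agent_id | b.price_k | b.agent_id
6 | NULL | NULL
6 | NULL | NULL
6 | NULL | NULL
8 | 171 | 8
8 | 828 | 8
NULL | 268 | 2
NULL | 308 | 4
NULL | 597 | 7
NULL | 882 | NULL
NULL | NULL | NULL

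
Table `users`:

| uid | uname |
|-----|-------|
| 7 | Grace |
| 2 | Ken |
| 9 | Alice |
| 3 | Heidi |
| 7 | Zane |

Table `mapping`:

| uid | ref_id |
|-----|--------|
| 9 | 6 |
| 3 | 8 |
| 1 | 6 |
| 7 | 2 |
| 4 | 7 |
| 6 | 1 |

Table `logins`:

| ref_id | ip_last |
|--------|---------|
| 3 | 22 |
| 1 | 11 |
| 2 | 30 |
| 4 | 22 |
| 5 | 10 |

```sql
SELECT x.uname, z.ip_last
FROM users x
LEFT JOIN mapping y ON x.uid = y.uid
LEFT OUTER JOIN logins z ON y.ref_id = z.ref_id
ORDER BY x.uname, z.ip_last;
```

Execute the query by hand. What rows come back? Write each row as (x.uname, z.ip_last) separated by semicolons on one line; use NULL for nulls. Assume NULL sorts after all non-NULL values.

(Alice, NULL); (Grace, 30); (Heidi, NULL); (Ken, NULL); (Zane, 30)

Step 1 — x LEFT JOIN y on uid → 5 row(s).
Then LEFT JOIN `logins z` on ref_id: each of those 5 rows is kept; rows whose y.ref_id has no match in z get NULL for z's columns.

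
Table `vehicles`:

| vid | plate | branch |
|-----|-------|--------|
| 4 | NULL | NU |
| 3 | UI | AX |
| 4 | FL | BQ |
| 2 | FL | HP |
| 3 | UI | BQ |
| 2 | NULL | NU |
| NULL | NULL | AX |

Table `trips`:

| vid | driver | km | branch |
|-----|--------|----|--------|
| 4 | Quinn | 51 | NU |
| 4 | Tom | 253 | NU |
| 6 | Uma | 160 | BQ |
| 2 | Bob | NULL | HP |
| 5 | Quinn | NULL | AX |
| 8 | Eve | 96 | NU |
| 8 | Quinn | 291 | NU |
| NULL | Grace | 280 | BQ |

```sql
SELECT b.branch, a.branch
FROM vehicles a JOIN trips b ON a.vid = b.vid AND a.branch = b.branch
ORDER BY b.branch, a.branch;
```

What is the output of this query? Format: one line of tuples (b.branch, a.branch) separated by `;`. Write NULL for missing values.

(HP, HP); (NU, NU); (NU, NU)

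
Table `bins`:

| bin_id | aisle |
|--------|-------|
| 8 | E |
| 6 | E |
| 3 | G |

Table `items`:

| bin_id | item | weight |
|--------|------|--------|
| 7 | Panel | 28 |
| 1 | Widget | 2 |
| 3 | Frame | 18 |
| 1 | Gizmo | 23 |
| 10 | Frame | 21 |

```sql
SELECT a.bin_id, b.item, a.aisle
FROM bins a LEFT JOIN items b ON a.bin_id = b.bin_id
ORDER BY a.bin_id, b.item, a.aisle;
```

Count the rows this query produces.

3

LEFT JOIN keeps every row from `bins`; unmatched rows get NULL for `items`'s columns.
Matching on a.bin_id = b.bin_id.
Matched pairs: 1; unmatched a rows kept: 2.
Total: 1 matched + 2 padded = 3 rows.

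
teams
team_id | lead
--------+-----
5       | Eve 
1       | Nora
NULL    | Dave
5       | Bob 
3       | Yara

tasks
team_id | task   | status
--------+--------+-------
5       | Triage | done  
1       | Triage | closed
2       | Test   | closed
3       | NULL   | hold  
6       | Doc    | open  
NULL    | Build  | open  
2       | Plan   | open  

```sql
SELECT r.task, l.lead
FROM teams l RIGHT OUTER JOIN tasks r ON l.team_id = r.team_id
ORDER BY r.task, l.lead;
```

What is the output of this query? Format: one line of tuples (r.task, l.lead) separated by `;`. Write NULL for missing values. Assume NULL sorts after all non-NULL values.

(Build, NULL); (Doc, NULL); (Plan, NULL); (Test, NULL); (Triage, Bob); (Triage, Eve); (Triage, Nora); (NULL, Yara)

RIGHT JOIN keeps every row from `tasks`; unmatched rows get NULL for `teams`'s columns.
Matching on l.team_id = r.team_id. A NULL in a compared column never satisfies the condition.
- l row (team_id=5): matches 1 r row(s) → 1 output row(s).
- l row (team_id=1): matches 1 r row(s) → 1 output row(s).
- l row (team_id=NULL): no match.
- l row (team_id=5): matches 1 r row(s) → 1 output row(s).
- l row (team_id=3): matches 1 r row(s) → 1 output row(s).
- 4 row(s) from r found no l partner → padded with NULL.
After projecting and ordering:
r.task | l.lead
Build | NULL
Doc | NULL
Plan | NULL
Test | NULL
Triage | Bob
Triage | Eve
Triage | Nora
NULL | Yara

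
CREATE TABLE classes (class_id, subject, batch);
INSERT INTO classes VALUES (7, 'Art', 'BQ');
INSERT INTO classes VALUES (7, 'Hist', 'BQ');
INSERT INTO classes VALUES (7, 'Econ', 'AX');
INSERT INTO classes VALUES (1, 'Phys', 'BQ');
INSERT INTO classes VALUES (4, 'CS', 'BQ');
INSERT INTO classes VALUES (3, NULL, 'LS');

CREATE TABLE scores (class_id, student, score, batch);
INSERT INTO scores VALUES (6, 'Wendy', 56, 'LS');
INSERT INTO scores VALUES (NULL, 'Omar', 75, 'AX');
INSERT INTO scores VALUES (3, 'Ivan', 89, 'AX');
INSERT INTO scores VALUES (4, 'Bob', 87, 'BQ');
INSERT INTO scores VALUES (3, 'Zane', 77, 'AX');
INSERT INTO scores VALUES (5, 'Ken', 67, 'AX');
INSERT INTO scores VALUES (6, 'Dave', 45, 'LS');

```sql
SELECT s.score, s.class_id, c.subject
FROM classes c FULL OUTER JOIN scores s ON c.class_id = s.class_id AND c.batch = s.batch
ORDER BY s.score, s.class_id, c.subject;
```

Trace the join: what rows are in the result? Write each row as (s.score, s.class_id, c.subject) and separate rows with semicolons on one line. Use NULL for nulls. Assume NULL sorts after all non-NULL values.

(45, 6, NULL); (56, 6, NULL); (67, 5, NULL); (75, NULL, NULL); (77, 3, NULL); (87, 4, CS); (89, 3, NULL); (NULL, NULL, Art); (NULL, NULL, Econ); (NULL, NULL, Hist); (NULL, NULL, Phys); (NULL, NULL, NULL)

FULL OUTER JOIN keeps every row from both sides; unmatched rows get NULL for the other side's columns.
Matching on c.class_id = s.class_id AND c.batch = s.batch. A NULL in a compared column never satisfies the condition.
- c (class_id=7, batch=BQ) has no partner → padded with NULL.
- c (class_id=7, batch=BQ) has no partner → padded with NULL.
- c (class_id=7, batch=AX) has no partner → padded with NULL.
- c (class_id=1, batch=BQ) has no partner → padded with NULL.
- c (class_id=4, batch=BQ) pairs with 1 row(s) of s.
- c (class_id=3, batch=LS) has no partner → padded with NULL.
- 6 s row(s) had no c match → kept, c columns NULL.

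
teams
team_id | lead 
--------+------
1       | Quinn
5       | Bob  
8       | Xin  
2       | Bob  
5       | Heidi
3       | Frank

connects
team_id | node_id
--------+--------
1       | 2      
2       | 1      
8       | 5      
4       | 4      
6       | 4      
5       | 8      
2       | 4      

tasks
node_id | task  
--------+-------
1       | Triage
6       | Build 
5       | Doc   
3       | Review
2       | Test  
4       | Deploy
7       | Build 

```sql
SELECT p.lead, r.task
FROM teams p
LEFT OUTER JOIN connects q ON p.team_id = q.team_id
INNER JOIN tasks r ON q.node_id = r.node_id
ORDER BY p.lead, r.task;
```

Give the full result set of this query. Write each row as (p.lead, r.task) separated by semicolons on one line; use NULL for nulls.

(Bob, Deploy); (Bob, Triage); (Quinn, Test); (Xin, Doc)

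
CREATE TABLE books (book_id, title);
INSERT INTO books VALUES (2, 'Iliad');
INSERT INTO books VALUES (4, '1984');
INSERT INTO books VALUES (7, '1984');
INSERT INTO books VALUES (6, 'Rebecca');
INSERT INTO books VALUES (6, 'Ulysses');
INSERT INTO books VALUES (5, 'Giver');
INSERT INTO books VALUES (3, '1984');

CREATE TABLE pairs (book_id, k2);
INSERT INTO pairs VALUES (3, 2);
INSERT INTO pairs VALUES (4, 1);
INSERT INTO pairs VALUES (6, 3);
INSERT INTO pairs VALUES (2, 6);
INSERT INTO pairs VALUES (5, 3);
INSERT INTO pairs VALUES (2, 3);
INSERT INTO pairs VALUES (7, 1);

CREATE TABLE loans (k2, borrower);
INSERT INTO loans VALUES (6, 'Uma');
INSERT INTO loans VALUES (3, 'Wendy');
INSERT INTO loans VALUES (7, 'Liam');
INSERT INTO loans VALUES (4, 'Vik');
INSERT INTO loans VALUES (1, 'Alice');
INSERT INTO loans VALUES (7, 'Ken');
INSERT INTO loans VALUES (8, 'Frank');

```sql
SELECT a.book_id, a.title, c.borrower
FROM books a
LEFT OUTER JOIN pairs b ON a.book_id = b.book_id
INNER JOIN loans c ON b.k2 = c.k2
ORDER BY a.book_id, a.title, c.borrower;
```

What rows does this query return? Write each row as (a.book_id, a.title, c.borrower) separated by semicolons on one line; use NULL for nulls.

(2, Iliad, Uma); (2, Iliad, Wendy); (4, 1984, Alice); (5, Giver, Wendy); (6, Rebecca, Wendy); (6, Ulysses, Wendy); (7, 1984, Alice)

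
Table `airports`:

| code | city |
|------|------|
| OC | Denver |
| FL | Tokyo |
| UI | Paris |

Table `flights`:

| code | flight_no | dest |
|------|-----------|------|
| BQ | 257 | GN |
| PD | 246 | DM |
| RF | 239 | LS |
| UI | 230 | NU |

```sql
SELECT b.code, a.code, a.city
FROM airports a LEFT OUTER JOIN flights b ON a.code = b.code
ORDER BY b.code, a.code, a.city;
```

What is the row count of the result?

LEFT JOIN keeps every row from `airports`; unmatched rows get NULL for `flights`'s columns.
Matching on a.code = b.code.
Matched pairs: 1; unmatched a rows kept: 2.
Total: 1 matched + 2 padded = 3 rows.

3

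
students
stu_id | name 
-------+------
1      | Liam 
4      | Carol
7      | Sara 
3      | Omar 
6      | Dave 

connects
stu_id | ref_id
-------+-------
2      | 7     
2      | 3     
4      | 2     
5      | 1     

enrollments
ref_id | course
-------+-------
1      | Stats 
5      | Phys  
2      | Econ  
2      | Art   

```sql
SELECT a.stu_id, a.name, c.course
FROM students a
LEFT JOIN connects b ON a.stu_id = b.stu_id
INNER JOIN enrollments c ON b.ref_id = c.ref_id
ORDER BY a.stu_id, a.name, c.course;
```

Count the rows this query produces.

2

Evaluate left to right. First `students a LEFT JOIN connects b` on stu_id: 5 row(s).
Then INNER JOIN `enrollments c` on ref_id: keep only rows whose b.ref_id appears in c.
Result: 2 row(s).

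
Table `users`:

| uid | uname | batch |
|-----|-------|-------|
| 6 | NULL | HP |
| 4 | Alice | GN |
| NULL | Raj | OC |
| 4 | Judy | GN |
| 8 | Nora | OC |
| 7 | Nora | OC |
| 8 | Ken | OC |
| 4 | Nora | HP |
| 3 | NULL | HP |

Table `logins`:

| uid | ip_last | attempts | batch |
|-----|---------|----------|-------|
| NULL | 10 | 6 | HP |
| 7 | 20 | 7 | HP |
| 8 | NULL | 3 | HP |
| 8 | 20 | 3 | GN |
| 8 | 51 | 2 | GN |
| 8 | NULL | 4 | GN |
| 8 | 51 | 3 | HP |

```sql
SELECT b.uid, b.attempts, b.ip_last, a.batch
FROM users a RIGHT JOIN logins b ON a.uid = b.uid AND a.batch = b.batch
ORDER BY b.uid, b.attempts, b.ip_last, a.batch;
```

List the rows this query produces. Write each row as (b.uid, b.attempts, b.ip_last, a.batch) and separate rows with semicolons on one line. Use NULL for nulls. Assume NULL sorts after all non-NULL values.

(7, 7, 20, NULL); (8, 2, 51, NULL); (8, 3, 20, NULL); (8, 3, 51, NULL); (8, 3, NULL, NULL); (8, 4, NULL, NULL); (NULL, 6, 10, NULL)

RIGHT JOIN keeps every row from `logins`; unmatched rows get NULL for `users`'s columns.
Matching on a.uid = b.uid AND a.batch = b.batch. A NULL in a compared column never satisfies the condition.
- a[0] uid=6, batch=HP → no match.
- a[1] uid=4, batch=GN → no match.
- a[2] uid=NULL, batch=OC → no match.
- a[3] uid=4, batch=GN → no match.
- a[4] uid=8, batch=OC → no match.
- a[5] uid=7, batch=OC → no match.
- a[6] uid=8, batch=OC → no match.
- a[7] uid=4, batch=HP → no match.
- a[8] uid=3, batch=HP → no match.
- 7 b row(s) had no a match → kept, a columns NULL.
After projecting and ordering:
b.uid | b.attempts | b.ip_last | a.batch
7 | 7 | 20 | NULL
8 | 2 | 51 | NULL
8 | 3 | 20 | NULL
8 | 3 | 51 | NULL
8 | 3 | NULL | NULL
8 | 4 | NULL | NULL
NULL | 6 | 10 | NULL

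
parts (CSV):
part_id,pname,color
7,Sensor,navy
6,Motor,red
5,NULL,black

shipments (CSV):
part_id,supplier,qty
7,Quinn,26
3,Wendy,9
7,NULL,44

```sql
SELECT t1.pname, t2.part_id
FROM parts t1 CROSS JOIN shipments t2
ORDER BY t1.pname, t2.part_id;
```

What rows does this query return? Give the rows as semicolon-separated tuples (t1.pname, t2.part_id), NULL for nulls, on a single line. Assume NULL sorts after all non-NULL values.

(Motor, 3); (Motor, 7); (Motor, 7); (Sensor, 3); (Sensor, 7); (Sensor, 7); (NULL, 3); (NULL, 7); (NULL, 7)

CROSS JOIN pairs every row of `parts` with every row of `shipments`: 3 × 3 = 9 rows.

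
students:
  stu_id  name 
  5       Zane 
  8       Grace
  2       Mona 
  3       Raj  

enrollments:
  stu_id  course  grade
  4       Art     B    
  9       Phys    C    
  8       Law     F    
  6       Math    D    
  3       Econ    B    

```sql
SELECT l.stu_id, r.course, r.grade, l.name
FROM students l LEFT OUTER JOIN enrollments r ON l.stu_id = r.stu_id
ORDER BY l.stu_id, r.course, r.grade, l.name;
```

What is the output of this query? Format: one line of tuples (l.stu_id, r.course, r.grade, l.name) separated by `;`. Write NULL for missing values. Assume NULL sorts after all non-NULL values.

(2, NULL, NULL, Mona); (3, Econ, B, Raj); (5, NULL, NULL, Zane); (8, Law, F, Grace)

LEFT JOIN keeps every row from `students`; unmatched rows get NULL for `enrollments`'s columns.
Matching on l.stu_id = r.stu_id.
Matched pairs: 2; unmatched l rows kept: 2.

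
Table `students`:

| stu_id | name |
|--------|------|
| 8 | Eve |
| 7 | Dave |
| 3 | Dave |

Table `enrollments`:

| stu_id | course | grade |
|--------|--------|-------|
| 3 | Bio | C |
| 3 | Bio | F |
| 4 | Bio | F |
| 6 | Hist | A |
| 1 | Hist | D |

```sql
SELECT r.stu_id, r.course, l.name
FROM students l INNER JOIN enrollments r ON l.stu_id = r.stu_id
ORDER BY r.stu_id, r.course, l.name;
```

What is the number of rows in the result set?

INNER JOIN keeps only pairs where the ON condition holds.
Matching on l.stu_id = r.stu_id.
- l[0] stu_id=8 → no match; dropped.
- l[1] stu_id=7 → no match; dropped.
- l[2] stu_id=3 → 2 match(es) in r → 2 row(s).
Total: 2 rows.

2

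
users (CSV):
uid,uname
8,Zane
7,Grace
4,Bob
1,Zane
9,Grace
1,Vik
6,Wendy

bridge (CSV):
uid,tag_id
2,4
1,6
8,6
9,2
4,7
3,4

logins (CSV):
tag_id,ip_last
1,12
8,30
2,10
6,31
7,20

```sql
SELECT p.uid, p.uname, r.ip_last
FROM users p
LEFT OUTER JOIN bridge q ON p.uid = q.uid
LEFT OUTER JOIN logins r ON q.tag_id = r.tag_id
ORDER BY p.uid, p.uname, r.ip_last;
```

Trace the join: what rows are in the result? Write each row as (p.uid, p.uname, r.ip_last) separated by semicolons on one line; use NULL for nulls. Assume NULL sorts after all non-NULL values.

(1, Vik, 31); (1, Zane, 31); (4, Bob, 20); (6, Wendy, NULL); (7, Grace, NULL); (8, Zane, 31); (9, Grace, 10)

Step 1 — p LEFT JOIN q on uid → 7 row(s).
Then LEFT JOIN `logins r` on tag_id: each of those 7 rows is kept; rows whose q.tag_id has no match in r get NULL for r's columns.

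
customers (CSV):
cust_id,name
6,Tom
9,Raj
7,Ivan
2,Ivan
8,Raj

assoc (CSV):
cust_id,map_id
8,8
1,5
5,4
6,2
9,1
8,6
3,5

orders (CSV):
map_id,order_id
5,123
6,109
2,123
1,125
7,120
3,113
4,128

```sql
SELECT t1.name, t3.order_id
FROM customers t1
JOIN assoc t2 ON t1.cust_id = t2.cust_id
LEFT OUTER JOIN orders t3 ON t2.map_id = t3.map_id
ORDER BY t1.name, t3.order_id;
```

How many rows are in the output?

4

Joins associate left-to-right: customers INNER JOIN assoc on cust_id gives 4 intermediate row(s).
Then LEFT JOIN `orders t3` on map_id: each of those 4 rows is kept; rows whose t2.map_id has no match in t3 get NULL for t3's columns.
Result: 4 row(s).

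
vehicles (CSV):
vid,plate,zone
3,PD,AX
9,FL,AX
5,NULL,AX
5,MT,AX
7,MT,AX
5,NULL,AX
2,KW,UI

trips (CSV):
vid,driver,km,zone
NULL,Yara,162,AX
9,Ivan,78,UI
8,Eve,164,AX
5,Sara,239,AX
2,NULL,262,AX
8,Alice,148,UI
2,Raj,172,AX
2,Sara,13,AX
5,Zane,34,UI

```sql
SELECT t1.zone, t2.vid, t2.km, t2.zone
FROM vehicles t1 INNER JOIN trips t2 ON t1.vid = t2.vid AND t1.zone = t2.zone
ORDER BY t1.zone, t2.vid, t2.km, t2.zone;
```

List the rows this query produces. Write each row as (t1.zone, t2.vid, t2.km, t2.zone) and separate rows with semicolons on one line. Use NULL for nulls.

(AX, 5, 239, AX); (AX, 5, 239, AX); (AX, 5, 239, AX)

INNER JOIN keeps only pairs where the ON condition holds.
Matching on t1.vid = t2.vid AND t1.zone = t2.zone. A NULL in a compared column never satisfies the condition.
- t1 (vid=3, zone=AX) has no partner → excluded.
- t1 (vid=9, zone=AX) has no partner → excluded.
- t1 (vid=5, zone=AX) pairs with 1 row(s) of t2.
- t1 (vid=5, zone=AX) pairs with 1 row(s) of t2.
- t1 (vid=7, zone=AX) has no partner → excluded.
- t1 (vid=5, zone=AX) pairs with 1 row(s) of t2.
- t1 (vid=2, zone=UI) has no partner → excluded.
After projecting and ordering:
t1.zone | t2.vid | t2.km | t2.zone
AX | 5 | 239 | AX
AX | 5 | 239 | AX
AX | 5 | 239 | AX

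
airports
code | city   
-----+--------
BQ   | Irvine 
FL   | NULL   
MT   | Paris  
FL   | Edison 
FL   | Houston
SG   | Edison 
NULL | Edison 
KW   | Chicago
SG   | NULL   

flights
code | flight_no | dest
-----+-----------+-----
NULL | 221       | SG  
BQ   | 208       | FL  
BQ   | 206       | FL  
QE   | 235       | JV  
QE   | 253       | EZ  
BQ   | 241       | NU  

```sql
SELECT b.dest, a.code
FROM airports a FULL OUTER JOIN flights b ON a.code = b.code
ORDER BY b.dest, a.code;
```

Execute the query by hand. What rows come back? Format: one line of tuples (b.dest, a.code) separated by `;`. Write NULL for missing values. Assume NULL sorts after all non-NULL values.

(EZ, NULL); (FL, BQ); (FL, BQ); (JV, NULL); (NU, BQ); (SG, NULL); (NULL, FL); (NULL, FL); (NULL, FL); (NULL, KW); (NULL, MT); (NULL, SG); (NULL, SG); (NULL, NULL)

FULL OUTER JOIN keeps every row from both sides; unmatched rows get NULL for the other side's columns.
Matching on a.code = b.code. A NULL in a compared column never satisfies the condition.
- code=BQ: 3 matching b row(s), so 3 row(s) emitted.
- code=FL: no b row matches, row kept with b columns NULL.
- code=MT: no b row matches, row kept with b columns NULL.
- code=FL: no b row matches, row kept with b columns NULL.
- code=FL: no b row matches, row kept with b columns NULL.
- code=SG: no b row matches, row kept with b columns NULL.
- code=NULL: no b row matches, row kept with b columns NULL.
- code=KW: no b row matches, row kept with b columns NULL.
- code=SG: no b row matches, row kept with b columns NULL.
- 3 b row(s) had no a match → kept, a columns NULL.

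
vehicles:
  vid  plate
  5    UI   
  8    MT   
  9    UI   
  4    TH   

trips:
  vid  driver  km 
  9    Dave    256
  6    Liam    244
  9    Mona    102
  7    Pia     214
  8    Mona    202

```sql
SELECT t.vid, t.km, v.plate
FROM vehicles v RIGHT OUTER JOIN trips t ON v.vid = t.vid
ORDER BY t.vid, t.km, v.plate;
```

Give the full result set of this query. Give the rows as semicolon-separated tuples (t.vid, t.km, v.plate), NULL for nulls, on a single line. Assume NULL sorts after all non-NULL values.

RIGHT JOIN keeps every row from `trips`; unmatched rows get NULL for `vehicles`'s columns.
Matching on v.vid = t.vid.
- v row (vid=5): no match.
- v row (vid=8): matches 1 t row(s) → 1 output row(s).
- v row (vid=9): matches 2 t row(s) → 2 output row(s).
- v row (vid=4): no match.
- plus 2 unmatched t row(s), each kept with NULL v columns.
After projecting and ordering:
t.vid | t.km | v.plate
6 | 244 | NULL
7 | 214 | NULL
8 | 202 | MT
9 | 102 | UI
9 | 256 | UI

(6, 244, NULL); (7, 214, NULL); (8, 202, MT); (9, 102, UI); (9, 256, UI)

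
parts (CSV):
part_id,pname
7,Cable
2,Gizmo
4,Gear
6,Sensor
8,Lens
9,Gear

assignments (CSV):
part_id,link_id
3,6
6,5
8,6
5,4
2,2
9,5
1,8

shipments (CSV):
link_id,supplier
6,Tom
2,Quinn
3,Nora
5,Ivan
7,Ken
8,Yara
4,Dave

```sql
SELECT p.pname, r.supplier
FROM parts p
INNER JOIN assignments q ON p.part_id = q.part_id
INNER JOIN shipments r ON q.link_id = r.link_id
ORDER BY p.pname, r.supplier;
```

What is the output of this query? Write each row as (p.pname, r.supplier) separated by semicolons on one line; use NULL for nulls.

Step 1 — p INNER JOIN q on part_id → 4 row(s).
Then INNER JOIN `shipments r` on link_id: keep only rows whose q.link_id appears in r.

(Gear, Ivan); (Gizmo, Quinn); (Lens, Tom); (Sensor, Ivan)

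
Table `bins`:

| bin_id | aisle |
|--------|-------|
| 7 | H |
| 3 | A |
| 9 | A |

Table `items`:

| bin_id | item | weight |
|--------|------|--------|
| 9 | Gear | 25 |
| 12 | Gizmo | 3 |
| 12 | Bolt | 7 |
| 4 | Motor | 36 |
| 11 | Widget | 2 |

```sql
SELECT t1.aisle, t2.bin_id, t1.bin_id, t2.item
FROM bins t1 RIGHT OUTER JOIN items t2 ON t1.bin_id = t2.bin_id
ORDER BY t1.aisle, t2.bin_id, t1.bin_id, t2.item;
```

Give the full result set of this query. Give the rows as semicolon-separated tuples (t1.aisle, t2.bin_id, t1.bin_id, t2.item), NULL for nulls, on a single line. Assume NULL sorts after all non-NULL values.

RIGHT JOIN keeps every row from `items`; unmatched rows get NULL for `bins`'s columns.
Matching on t1.bin_id = t2.bin_id.
- t1 row (bin_id=7): no match.
- t1 row (bin_id=3): no match.
- t1 row (bin_id=9): matches 1 t2 row(s) → 1 output row(s).
- plus 4 unmatched t2 row(s), each kept with NULL t1 columns.
After projecting and ordering:
t1.aisle | t2.bin_id | t1.bin_id | t2.item
A | 9 | 9 | Gear
NULL | 4 | NULL | Motor
NULL | 11 | NULL | Widget
NULL | 12 | NULL | Bolt
NULL | 12 | NULL | Gizmo

(A, 9, 9, Gear); (NULL, 4, NULL, Motor); (NULL, 11, NULL, Widget); (NULL, 12, NULL, Bolt); (NULL, 12, NULL, Gizmo)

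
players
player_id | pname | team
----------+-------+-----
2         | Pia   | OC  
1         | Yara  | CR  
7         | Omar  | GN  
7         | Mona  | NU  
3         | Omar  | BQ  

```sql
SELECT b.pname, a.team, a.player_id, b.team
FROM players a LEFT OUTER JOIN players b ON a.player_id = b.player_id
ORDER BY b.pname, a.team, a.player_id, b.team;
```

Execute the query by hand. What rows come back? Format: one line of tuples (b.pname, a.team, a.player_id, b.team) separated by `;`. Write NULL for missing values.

LEFT JOIN keeps every row from `players a`; unmatched rows get NULL for `players b`'s columns.
Matching on a.player_id = b.player_id.
- a row (player_id=2): matches 1 b row(s) → 1 output row(s).
- a row (player_id=1): matches 1 b row(s) → 1 output row(s).
- a row (player_id=7): matches 2 b row(s) → 2 output row(s).
- a row (player_id=7): matches 2 b row(s) → 2 output row(s).
- a row (player_id=3): matches 1 b row(s) → 1 output row(s).
After projecting and ordering:
b.pname | a.team | a.player_id | b.team
Mona | GN | 7 | NU
Mona | NU | 7 | NU
Omar | BQ | 3 | BQ
Omar | GN | 7 | GN
Omar | NU | 7 | GN
Pia | OC | 2 | OC
Yara | CR | 1 | CR

(Mona, GN, 7, NU); (Mona, NU, 7, NU); (Omar, BQ, 3, BQ); (Omar, GN, 7, GN); (Omar, NU, 7, GN); (Pia, OC, 2, OC); (Yara, CR, 1, CR)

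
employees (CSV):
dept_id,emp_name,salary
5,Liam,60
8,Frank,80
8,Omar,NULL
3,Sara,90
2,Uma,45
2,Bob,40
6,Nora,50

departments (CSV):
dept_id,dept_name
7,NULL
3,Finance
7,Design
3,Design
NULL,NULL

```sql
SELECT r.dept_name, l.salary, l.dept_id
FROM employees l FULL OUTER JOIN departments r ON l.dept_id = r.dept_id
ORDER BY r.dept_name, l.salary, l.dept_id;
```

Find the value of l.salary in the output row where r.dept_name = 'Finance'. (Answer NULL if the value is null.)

90

FULL OUTER JOIN keeps every row from both sides; unmatched rows get NULL for the other side's columns.
Matching on l.dept_id = r.dept_id. A NULL in a compared column never satisfies the condition.
- dept_id=5: no r row matches, row kept with r columns NULL.
- dept_id=8: no r row matches, row kept with r columns NULL.
- dept_id=8: no r row matches, row kept with r columns NULL.
- dept_id=3: 2 matching r row(s), so 2 row(s) emitted.
- dept_id=2: no r row matches, row kept with r columns NULL.
- dept_id=2: no r row matches, row kept with r columns NULL.
- dept_id=6: no r row matches, row kept with r columns NULL.
- plus 3 unmatched r row(s), each kept with NULL l columns.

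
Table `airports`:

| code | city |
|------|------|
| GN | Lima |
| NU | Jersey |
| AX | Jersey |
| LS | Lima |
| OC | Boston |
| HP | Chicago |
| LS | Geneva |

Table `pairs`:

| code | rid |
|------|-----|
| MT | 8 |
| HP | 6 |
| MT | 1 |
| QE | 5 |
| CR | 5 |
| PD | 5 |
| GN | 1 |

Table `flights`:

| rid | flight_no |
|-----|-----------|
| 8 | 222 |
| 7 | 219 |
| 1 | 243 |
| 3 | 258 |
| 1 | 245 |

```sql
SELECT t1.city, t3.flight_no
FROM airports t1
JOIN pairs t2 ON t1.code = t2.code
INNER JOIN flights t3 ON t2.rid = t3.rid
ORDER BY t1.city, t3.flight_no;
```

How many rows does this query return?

2

Evaluate left to right. First `airports t1 INNER JOIN pairs t2` on code: 2 row(s).
Then INNER JOIN `flights t3` on rid: keep only rows whose t2.rid appears in t3.
Result: 2 row(s).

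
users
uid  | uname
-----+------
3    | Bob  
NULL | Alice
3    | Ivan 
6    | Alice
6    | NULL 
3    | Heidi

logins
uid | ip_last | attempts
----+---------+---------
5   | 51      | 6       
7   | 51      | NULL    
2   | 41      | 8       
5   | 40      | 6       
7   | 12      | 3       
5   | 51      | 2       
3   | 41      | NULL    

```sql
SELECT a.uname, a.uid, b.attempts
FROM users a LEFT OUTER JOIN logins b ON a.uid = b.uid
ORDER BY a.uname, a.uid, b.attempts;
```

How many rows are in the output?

6

LEFT JOIN keeps every row from `users`; unmatched rows get NULL for `logins`'s columns.
Matching on a.uid = b.uid. A NULL in a compared column never satisfies the condition.
- uid=3: 1 matching b row(s), so 1 row(s) emitted.
- uid=NULL: no b row matches, row kept with b columns NULL.
- uid=3: 1 matching b row(s), so 1 row(s) emitted.
- uid=6: no b row matches, row kept with b columns NULL.
- uid=6: no b row matches, row kept with b columns NULL.
- uid=3: 1 matching b row(s), so 1 row(s) emitted.
Total: 3 matched + 3 padded = 6 rows.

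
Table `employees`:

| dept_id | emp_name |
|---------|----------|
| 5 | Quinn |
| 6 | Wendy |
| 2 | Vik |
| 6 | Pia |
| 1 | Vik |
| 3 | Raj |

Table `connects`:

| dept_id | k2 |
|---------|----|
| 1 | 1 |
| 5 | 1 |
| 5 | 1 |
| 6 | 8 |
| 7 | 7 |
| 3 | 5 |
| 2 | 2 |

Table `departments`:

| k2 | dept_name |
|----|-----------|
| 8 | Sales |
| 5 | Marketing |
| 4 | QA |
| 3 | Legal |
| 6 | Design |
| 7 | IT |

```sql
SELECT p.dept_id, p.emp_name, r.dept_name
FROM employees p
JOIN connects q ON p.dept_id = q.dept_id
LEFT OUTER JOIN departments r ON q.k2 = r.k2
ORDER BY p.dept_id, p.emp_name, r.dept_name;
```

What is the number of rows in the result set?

7

Evaluate left to right. First `employees p INNER JOIN connects q` on dept_id: 7 row(s).
Then LEFT JOIN `departments r` on k2: each of those 7 rows is kept; rows whose q.k2 has no match in r get NULL for r's columns.
Result: 7 row(s).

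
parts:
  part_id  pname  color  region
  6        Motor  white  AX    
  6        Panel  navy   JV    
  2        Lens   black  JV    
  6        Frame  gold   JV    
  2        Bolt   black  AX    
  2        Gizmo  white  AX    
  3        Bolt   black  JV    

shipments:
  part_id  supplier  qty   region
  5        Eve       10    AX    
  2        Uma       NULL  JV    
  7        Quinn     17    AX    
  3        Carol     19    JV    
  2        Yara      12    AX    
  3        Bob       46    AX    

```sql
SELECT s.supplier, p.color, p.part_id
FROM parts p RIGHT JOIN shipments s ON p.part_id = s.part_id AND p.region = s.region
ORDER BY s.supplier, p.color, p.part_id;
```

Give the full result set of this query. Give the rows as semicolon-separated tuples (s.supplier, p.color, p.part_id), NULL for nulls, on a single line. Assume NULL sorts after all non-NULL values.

(Bob, NULL, NULL); (Carol, black, 3); (Eve, NULL, NULL); (Quinn, NULL, NULL); (Uma, black, 2); (Yara, black, 2); (Yara, white, 2)

RIGHT JOIN keeps every row from `shipments`; unmatched rows get NULL for `parts`'s columns.
Matching on p.part_id = s.part_id AND p.region = s.region.
Matched pairs: 4; unmatched s rows kept: 3.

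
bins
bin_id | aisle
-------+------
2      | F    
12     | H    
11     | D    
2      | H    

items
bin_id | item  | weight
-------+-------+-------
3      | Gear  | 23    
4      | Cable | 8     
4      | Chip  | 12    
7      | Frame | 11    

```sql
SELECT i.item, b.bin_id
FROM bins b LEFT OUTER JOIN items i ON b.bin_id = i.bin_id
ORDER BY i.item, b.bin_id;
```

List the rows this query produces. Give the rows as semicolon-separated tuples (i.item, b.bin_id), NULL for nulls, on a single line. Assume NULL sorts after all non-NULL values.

(NULL, 2); (NULL, 2); (NULL, 11); (NULL, 12)

LEFT JOIN keeps every row from `bins`; unmatched rows get NULL for `items`'s columns.
Matching on b.bin_id = i.bin_id.
Matched pairs: 0; unmatched b rows kept: 4.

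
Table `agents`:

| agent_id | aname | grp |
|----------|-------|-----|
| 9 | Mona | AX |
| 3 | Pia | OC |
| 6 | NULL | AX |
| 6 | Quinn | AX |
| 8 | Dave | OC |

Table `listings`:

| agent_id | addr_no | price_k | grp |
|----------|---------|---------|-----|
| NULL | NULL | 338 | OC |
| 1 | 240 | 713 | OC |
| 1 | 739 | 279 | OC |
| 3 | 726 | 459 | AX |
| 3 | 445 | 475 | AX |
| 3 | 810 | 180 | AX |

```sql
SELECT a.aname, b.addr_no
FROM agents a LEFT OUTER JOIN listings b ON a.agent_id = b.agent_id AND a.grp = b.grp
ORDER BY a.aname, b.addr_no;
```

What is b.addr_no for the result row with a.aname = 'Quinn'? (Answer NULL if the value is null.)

NULL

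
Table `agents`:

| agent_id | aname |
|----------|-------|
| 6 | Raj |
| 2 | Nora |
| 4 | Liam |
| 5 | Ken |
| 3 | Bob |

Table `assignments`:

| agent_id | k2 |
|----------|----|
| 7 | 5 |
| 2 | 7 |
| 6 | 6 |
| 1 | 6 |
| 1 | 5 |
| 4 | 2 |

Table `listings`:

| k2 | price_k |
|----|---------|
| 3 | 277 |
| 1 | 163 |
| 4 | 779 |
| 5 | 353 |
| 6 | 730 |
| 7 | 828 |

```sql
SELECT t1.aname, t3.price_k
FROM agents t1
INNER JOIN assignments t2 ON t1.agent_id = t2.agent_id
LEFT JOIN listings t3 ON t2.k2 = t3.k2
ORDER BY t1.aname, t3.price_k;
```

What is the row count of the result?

3

Evaluate left to right. First `agents t1 INNER JOIN assignments t2` on agent_id: 3 row(s).
Then LEFT JOIN `listings t3` on k2: each of those 3 rows is kept; rows whose t2.k2 has no match in t3 get NULL for t3's columns.
Result: 3 row(s).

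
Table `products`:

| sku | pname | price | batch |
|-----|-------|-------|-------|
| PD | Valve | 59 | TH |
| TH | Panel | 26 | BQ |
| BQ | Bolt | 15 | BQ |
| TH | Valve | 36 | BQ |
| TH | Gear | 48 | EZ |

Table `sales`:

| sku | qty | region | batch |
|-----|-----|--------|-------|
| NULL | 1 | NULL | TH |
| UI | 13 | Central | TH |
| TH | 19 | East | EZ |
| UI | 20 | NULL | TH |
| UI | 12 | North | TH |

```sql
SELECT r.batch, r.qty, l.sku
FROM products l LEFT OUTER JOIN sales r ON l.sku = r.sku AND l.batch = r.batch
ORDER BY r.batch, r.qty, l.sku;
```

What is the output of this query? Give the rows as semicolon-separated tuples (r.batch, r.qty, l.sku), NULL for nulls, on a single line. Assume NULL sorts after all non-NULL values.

LEFT JOIN keeps every row from `products`; unmatched rows get NULL for `sales`'s columns.
Matching on l.sku = r.sku AND l.batch = r.batch. A NULL in a compared column never satisfies the condition.
- l row (sku=PD, batch=TH): no match → kept, r columns NULL.
- l row (sku=TH, batch=BQ): no match → kept, r columns NULL.
- l row (sku=BQ, batch=BQ): no match → kept, r columns NULL.
- l row (sku=TH, batch=BQ): no match → kept, r columns NULL.
- l row (sku=TH, batch=EZ): matches 1 r row(s) → 1 output row(s).
After projecting and ordering:
r.batch | r.qty | l.sku
EZ | 19 | TH
NULL | NULL | BQ
NULL | NULL | PD
NULL | NULL | TH
NULL | NULL | TH

(EZ, 19, TH); (NULL, NULL, BQ); (NULL, NULL, PD); (NULL, NULL, TH); (NULL, NULL, TH)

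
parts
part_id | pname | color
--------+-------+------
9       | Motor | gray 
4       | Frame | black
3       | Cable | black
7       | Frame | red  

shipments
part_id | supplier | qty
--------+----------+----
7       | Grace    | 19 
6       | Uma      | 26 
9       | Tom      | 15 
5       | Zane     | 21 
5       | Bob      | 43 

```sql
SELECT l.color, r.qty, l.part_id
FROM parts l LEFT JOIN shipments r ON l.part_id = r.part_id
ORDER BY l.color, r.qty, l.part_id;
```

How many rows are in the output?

4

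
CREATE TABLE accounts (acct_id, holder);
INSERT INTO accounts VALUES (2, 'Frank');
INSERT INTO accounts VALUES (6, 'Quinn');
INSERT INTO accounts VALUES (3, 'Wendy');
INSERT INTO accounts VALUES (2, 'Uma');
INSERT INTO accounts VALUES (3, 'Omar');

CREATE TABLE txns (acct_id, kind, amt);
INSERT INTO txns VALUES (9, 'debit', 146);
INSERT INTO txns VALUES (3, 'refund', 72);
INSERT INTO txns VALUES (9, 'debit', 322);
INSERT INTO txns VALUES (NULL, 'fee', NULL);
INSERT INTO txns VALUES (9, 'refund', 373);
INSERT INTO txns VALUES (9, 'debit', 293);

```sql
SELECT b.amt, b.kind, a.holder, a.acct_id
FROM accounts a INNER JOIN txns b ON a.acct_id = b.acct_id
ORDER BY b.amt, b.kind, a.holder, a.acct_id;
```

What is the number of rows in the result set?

2

INNER JOIN keeps only pairs where the ON condition holds.
Matching on a.acct_id = b.acct_id. A NULL in a compared column never satisfies the condition.
Matched pairs: 2.
Total: 2 rows.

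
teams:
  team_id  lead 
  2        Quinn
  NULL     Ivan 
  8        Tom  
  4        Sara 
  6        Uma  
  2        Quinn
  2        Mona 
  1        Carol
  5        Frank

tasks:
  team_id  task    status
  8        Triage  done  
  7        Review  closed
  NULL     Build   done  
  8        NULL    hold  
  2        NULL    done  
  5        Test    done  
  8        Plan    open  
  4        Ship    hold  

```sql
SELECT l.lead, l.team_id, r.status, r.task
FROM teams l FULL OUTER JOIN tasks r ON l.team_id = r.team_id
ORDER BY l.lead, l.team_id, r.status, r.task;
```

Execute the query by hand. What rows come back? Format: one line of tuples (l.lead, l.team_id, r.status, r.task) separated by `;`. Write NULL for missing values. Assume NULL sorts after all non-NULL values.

FULL OUTER JOIN keeps every row from both sides; unmatched rows get NULL for the other side's columns.
Matching on l.team_id = r.team_id. A NULL in a compared column never satisfies the condition.
Matched pairs: 8; unmatched l rows kept: 3; unmatched r rows kept: 2.

(Carol, 1, NULL, NULL); (Frank, 5, done, Test); (Ivan, NULL, NULL, NULL); (Mona, 2, done, NULL); (Quinn, 2, done, NULL); (Quinn, 2, done, NULL); (Sara, 4, hold, Ship); (Tom, 8, done, Triage); (Tom, 8, hold, NULL); (Tom, 8, open, Plan); (Uma, 6, NULL, NULL); (NULL, NULL, closed, Review); (NULL, NULL, done, Build)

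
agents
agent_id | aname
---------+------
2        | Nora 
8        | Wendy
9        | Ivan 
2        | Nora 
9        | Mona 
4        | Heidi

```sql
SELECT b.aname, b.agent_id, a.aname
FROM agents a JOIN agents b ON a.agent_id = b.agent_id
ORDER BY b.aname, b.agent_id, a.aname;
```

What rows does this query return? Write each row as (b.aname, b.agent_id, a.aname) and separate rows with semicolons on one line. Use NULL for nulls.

(Heidi, 4, Heidi); (Ivan, 9, Ivan); (Ivan, 9, Mona); (Mona, 9, Ivan); (Mona, 9, Mona); (Nora, 2, Nora); (Nora, 2, Nora); (Nora, 2, Nora); (Nora, 2, Nora); (Wendy, 8, Wendy)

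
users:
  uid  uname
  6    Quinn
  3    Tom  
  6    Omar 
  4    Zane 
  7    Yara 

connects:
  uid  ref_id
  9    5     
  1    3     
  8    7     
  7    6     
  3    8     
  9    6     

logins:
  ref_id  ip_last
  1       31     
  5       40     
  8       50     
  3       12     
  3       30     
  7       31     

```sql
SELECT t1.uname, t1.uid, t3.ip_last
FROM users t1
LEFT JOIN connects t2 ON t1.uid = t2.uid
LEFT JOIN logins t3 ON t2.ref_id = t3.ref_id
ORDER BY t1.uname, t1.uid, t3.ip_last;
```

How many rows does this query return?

5

Evaluate left to right. First `users t1 LEFT JOIN connects t2` on uid: 5 row(s).
Then LEFT JOIN `logins t3` on ref_id: each of those 5 rows is kept; rows whose t2.ref_id has no match in t3 get NULL for t3's columns.
Result: 5 row(s).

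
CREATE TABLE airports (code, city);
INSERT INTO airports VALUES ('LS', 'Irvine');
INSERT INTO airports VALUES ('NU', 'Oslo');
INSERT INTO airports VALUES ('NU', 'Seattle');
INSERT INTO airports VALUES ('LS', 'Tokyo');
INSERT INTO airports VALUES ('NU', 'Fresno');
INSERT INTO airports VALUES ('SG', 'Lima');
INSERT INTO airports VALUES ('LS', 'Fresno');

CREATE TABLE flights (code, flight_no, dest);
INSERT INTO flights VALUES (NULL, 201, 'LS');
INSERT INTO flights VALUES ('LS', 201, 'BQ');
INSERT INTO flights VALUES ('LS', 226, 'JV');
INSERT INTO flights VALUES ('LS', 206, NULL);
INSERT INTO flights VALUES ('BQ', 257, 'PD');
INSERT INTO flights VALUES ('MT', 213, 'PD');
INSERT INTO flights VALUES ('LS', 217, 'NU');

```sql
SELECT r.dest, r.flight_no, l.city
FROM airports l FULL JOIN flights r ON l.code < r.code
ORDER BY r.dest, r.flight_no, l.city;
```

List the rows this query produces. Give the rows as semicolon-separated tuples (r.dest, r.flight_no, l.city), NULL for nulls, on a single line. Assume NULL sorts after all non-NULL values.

(BQ, 201, NULL); (JV, 226, NULL); (LS, 201, NULL); (NU, 217, NULL); (PD, 213, Fresno); (PD, 213, Irvine); (PD, 213, Tokyo); (PD, 257, NULL); (NULL, 206, NULL); (NULL, NULL, Fresno); (NULL, NULL, Lima); (NULL, NULL, Oslo); (NULL, NULL, Seattle)

FULL OUTER JOIN keeps every row from both sides; unmatched rows get NULL for the other side's columns.
Matching on l.code < r.code. A NULL in a compared column never satisfies the condition.
Matched pairs: 3; unmatched l rows kept: 4; unmatched r rows kept: 6.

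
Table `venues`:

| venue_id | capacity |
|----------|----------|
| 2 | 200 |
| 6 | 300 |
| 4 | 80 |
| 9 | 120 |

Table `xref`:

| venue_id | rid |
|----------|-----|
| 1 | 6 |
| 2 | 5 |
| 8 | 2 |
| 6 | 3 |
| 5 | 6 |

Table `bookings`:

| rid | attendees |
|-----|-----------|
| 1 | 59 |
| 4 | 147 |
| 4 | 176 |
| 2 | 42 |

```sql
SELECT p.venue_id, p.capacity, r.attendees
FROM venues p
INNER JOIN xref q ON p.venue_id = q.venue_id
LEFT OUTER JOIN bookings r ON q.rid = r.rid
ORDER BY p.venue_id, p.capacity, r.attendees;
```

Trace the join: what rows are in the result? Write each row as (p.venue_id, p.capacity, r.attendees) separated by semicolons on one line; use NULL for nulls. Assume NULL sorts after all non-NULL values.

Evaluate left to right. First `venues p INNER JOIN xref q` on venue_id: 2 row(s).
Then LEFT JOIN `bookings r` on rid: each of those 2 rows is kept; rows whose q.rid has no match in r get NULL for r's columns.

(2, 200, NULL); (6, 300, NULL)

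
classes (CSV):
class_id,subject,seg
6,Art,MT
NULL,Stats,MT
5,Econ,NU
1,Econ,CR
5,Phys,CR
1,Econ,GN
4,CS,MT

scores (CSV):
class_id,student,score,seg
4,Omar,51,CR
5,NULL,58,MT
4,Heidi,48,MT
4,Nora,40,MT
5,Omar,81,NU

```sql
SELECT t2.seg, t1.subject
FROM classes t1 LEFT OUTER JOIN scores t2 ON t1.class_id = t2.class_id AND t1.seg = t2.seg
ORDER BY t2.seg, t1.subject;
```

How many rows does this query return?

8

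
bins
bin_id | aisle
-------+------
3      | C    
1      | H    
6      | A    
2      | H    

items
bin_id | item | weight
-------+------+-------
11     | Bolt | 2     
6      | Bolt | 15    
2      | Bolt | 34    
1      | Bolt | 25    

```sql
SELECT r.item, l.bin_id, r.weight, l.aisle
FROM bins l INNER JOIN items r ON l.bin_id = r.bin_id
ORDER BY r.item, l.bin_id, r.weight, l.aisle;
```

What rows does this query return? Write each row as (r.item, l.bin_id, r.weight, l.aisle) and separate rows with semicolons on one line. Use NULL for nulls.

INNER JOIN keeps only pairs where the ON condition holds.
Matching on l.bin_id = r.bin_id.
- l[0] bin_id=3 → no match; dropped.
- l[1] bin_id=1 → 1 match(es) in r → 1 row(s).
- l[2] bin_id=6 → 1 match(es) in r → 1 row(s).
- l[3] bin_id=2 → 1 match(es) in r → 1 row(s).
After projecting and ordering:
r.item | l.bin_id | r.weight | l.aisle
Bolt | 1 | 25 | H
Bolt | 2 | 34 | H
Bolt | 6 | 15 | A

(Bolt, 1, 25, H); (Bolt, 2, 34, H); (Bolt, 6, 15, A)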